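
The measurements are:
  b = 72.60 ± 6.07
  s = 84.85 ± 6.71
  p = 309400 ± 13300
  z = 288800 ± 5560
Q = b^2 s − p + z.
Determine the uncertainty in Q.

84000

Let w = b^2·s = 447200. δw/w = √((2·δb/b)² + (1·δs/s)²) = √(0.0280 + 0.00625) = 0.185, so δw = 82700.
Q = w − p + z: δQ = √(δw² + δp² + δz²) = √(6.84e+09 + 1.77e+08 + 3.09e+07) = 84000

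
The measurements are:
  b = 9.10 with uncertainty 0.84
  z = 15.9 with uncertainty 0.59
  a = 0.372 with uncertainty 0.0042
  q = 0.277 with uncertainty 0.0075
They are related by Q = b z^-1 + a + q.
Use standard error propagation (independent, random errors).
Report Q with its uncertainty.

Let p = b·z^-1 = 0.572. δp/p = √((1·δb/b)² + (-1·δz/z)²) = √(0.00852 + 0.00138) = 0.0995, so δp = 0.0569.
Q = p + a + q: δQ = √(δp² + δa² + δq²) = √(0.00324 + 1.76e-05 + 5.62e-05) = 0.0576
Q = 1.22.

1.22 ± 0.0576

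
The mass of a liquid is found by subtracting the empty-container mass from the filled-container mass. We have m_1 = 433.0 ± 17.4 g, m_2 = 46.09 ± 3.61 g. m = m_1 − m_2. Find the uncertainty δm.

17.8 g

m is a linear combination, so absolute uncertainties add in quadrature:
  (δm_1)² = 303;  (δm_2)² = 13.0
δm = √(316) = 17.8 g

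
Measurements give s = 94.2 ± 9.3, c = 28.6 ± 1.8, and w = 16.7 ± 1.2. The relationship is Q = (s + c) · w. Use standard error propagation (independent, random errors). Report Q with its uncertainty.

2050 ± 216

Let u = s + c = 123. δu = √(δs² + δc²) = √(86.5 + 3.24) = 9.47, so δu/u = 0.0771.
Q is then a monomial in u, w:
δQ/Q = √((δu/u)² + (1·δw/w)²) = √(0.00595 + 0.00516) = 0.105
Q = 2050, so δQ = 0.105 × 2050 = 216.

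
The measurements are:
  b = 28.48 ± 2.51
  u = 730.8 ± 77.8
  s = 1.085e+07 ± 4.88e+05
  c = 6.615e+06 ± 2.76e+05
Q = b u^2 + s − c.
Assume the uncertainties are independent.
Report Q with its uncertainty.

Let p = b·u^2 = 1.521e+07. δp/p = √((1·δb/b)² + (2·δu/u)²) = √(0.00777 + 0.0453) = 0.230, so δp = 3.51e+06.
Q = p + s − c: δQ = √(δp² + δs² + δc²) = √(1.23e+13 + 2.38e+11 + 7.62e+10) = 3.55e+06
Q = 1.945e+07.

(1.945 ± 0.355) × 10^7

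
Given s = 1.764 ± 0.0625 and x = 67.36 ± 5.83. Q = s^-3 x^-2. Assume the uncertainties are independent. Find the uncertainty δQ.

8.16e-06

Relative error in a monomial: (δQ/Q)² = Σ (nᵢ · δxᵢ/xᵢ)².
  (-3·δs/s)² = (-3×0.0354)² = 0.0113;  (-2·δx/x)² = (-2×0.0865)² = 0.0300
δQ/Q = √(0.0413) = 0.203
Q = 4.015e-05, so δQ = 0.203 × 4.015e-05 = 8.16e-06.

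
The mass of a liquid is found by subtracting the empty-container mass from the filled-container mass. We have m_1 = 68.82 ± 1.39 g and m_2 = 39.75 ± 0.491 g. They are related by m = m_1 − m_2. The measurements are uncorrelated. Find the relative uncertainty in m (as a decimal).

0.0507

For a sum/difference, combine absolute errors in quadrature:
  (δm_1)² = 1.93;  (δm_2)² = 0.241
δm = √(2.17) = 1.47 g
m = 29.07 g, so δm/m = 1.47/29.07 = 0.0507.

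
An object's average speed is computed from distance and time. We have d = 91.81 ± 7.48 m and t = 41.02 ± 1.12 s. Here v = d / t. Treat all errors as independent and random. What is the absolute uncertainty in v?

v is a product of powers, so relative uncertainties combine in quadrature:
  (1·δd/d)² = (1×0.0815)² = 0.00664;  (-1·δt/t)² = (-1×0.0273)² = 0.000745
δv/v = √(0.00738) = 0.0859
v = 2.238 m/s, so δv = 0.0859 × 2.238 = 0.192 m/s.

0.192 m/s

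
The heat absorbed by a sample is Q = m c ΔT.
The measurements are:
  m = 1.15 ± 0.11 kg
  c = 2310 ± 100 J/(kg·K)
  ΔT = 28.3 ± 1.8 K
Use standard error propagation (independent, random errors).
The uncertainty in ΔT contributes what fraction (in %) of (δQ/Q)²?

26.8%

(δQ/Q)² = (1·δm/m)² + (1·δc/c)² + (1·δΔT/ΔT)²
  m term: (1×0.0957)² = 0.00915
  c term: (1×0.0433)² = 0.00187
  ΔT term: (1×0.0636)² = 0.00405
Total = 0.0151. Share from ΔT = 0.00405/0.0151 = 0.268.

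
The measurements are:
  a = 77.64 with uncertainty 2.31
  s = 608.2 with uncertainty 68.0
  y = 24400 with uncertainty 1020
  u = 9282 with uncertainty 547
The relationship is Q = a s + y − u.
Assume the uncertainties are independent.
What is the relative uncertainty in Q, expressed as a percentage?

8.96%

Let p = a·s = 47220. δp/p = √((1·δa/a)² + (1·δs/s)²) = √(0.000885 + 0.0125) = 0.116, so δp = 5460.
Q = p + y − u: δQ = √(δp² + δy² + δu²) = √(2.98e+07 + 1.04e+06 + 2.99e+05) = 5580
Q = 62340, so δQ/Q = 5580/62340 = 0.0896.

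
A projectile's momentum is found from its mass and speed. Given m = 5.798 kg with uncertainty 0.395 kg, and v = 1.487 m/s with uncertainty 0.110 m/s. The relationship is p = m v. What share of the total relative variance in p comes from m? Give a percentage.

(δp/p)² = (1·δm/m)² + (1·δv/v)²
  m term: (1×0.0681)² = 0.00464
  v term: (1×0.0740)² = 0.00547
Total = 0.0101. Share from m = 0.00464/0.0101 = 0.459.

45.9%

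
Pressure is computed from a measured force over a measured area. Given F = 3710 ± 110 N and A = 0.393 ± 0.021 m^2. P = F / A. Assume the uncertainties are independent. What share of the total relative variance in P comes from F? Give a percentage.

(δP/P)² = (1·δF/F)² + (-1·δA/A)²
  F term: (1×0.0296)² = 0.000879
  A term: (-1×0.0534)² = 0.00286
Total = 0.00373. Share from F = 0.000879/0.00373 = 0.235.

23.5%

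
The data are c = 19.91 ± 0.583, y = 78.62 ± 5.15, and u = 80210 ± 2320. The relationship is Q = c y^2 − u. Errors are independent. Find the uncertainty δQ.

Let p = c·y^2 = 123100. δp/p = √((1·δc/c)² + (2·δy/y)²) = √(0.000857 + 0.0172) = 0.134, so δp = 16500.
Q = p − u: δQ = √(δp² + δu²) = √(2.73e+08 + 5.38e+06) = 16700

16700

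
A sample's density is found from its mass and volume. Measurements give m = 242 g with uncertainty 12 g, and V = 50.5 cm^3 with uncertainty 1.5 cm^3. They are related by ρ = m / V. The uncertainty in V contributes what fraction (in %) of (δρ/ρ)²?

(δρ/ρ)² = (1·δm/m)² + (-1·δV/V)²
  m term: (1×0.0496)² = 0.00246
  V term: (-1×0.0297)² = 0.000882
Total = 0.00334. Share from V = 0.000882/0.00334 = 0.264.

26.4%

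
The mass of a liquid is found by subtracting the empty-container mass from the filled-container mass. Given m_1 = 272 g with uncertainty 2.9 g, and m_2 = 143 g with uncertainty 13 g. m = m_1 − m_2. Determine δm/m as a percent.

m is a linear combination, so absolute uncertainties add in quadrature:
  (δm_1)² = 8.41;  (δm_2)² = 169
δm = √(177) = 13.3 g
m = 129 g, so δm/m = 13.3/129 = 0.103.

10.3%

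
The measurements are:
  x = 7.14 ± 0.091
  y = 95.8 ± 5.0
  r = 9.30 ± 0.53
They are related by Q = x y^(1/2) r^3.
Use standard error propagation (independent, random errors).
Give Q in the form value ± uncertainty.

56200 ± 9750

Since Q is a product/quotient, work with relative uncertainties:
  (1·δx/x)² = (1×0.0127)² = 0.000162;  (½·δy/y)² = (0.5×0.0522)² = 0.000681;  (3·δr/r)² = (3×0.0570)² = 0.0292
δQ/Q = √(0.0301) = 0.173
Q = 56200, so δQ = 0.173 × 56200 = 9750.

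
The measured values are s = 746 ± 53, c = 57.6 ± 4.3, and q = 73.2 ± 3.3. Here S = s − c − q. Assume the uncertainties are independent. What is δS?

53.3

S is a linear combination, so absolute uncertainties add in quadrature:
  (δs)² = 2810;  (δc)² = 18.5;  (δq)² = 10.9
δS = √(2840) = 53.3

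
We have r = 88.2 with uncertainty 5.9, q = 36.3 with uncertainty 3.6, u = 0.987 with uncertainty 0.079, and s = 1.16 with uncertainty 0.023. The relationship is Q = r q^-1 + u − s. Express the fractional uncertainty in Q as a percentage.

13.4%

Let p = r·q^-1 = 2.43. δp/p = √((1·δr/r)² + (-1·δq/q)²) = √(0.00447 + 0.00984) = 0.120, so δp = 0.291.
Q = p + u − s: δQ = √(δp² + δu² + δs²) = √(0.0845 + 0.00624 + 0.000529) = 0.302
Q = 2.26, so δQ/Q = 0.302/2.26 = 0.134.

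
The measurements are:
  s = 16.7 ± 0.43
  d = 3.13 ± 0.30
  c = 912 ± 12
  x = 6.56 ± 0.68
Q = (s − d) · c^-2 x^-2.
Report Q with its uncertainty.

(3.79 ± 0.806) × 10^-7

Let u = s − d = 13.6. δu = √(δs² + δd²) = √(0.185 + 0.0900) = 0.524, so δu/u = 0.0386.
Q is then a monomial in u, c, x:
δQ/Q = √((δu/u)² + (-2·δc/c)² + (-2·δx/x)²) = √(0.00149 + 0.000693 + 0.0430) = 0.213
Q = 3.79e-07, so δQ = 0.213 × 3.79e-07 = 8.06e-08.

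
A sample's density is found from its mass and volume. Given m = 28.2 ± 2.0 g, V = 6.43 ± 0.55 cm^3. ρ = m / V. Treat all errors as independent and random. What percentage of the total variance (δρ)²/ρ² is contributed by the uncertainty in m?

(δρ/ρ)² = (1·δm/m)² + (-1·δV/V)²
  m term: (1×0.0709)² = 0.00503
  V term: (-1×0.0855)² = 0.00732
Total = 0.0123. Share from m = 0.00503/0.0123 = 0.407.

40.7%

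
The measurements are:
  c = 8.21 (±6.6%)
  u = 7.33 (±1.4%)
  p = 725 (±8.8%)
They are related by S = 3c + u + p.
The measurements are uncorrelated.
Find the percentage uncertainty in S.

8.43%

Each term contributes (cᵢ δxᵢ)² to (δS)²:
  (3·δc)² = 2.64;  (δu)² = 0.0105;  (δp)² = 4070
δS = √(4070) = 63.8
S = 757, so δS/S = 63.8/757 = 0.0843.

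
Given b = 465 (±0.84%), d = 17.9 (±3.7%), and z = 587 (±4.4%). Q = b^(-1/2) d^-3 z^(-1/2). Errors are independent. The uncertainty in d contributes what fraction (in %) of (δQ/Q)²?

96.1%

(δQ/Q)² = (−½·δb/b)² + (-3·δd/d)² + (−½·δz/z)²
  b term: (-0.5×0.00840)² = 1.76e-05
  d term: (-3×0.0370)² = 0.0123
  z term: (-0.5×0.0440)² = 0.000484
Total = 0.0128. Share from d = 0.0123/0.0128 = 0.961.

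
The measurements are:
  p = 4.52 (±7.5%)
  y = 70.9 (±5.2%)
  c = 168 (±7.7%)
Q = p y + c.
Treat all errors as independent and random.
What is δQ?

Let w = p·y = 320. δw/w = √((1·δp/p)² + (1·δy/y)²) = √(0.00562 + 0.00270) = 0.0913, so δw = 29.2.
Q = w + c: δQ = √(δw² + δc²) = √(855 + 167) = 32.0

32.0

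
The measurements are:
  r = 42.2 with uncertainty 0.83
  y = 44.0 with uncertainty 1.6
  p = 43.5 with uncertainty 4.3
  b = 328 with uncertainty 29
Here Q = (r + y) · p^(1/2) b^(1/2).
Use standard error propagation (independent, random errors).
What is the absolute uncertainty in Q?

Let u = r + y = 86.2. δu = √(δr² + δy²) = √(0.689 + 2.56) = 1.80, so δu/u = 0.0209.
Q is then a monomial in u, p, b:
δQ/Q = √((δu/u)² + (½·δp/p)² + (½·δb/b)²) = √(0.000437 + 0.00244 + 0.00195) = 0.0695
Q = 10300, so δQ = 0.0695 × 10300 = 716.

716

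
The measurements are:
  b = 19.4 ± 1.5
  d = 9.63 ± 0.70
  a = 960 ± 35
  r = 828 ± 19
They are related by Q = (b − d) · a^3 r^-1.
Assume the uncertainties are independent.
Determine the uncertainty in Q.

2.12e+06

Let u = b − d = 9.77. δu = √(δb² + δd²) = √(2.25 + 0.490) = 1.66, so δu/u = 0.169.
Q is then a monomial in u, a, r:
δQ/Q = √((δu/u)² + (3·δa/a)² + (-1·δr/r)²) = √(0.0287 + 0.0120 + 0.000527) = 0.203
Q = 1.04e+07, so δQ = 0.203 × 1.04e+07 = 2.12e+06.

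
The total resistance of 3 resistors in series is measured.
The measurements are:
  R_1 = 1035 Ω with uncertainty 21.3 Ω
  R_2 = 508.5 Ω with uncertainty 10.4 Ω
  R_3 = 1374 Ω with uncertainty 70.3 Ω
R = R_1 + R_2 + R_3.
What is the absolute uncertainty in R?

Absolute uncertainties add in quadrature for a linear combination:
  (δR_1)² = 454;  (δR_2)² = 108;  (δR_3)² = 4940
δR = √(5500) = 74.2 Ω

74.2 Ω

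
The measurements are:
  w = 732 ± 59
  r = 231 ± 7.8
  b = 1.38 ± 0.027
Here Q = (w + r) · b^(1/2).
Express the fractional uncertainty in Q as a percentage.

6.26%

Let u = w + r = 963. δu = √(δw² + δr²) = √(3480 + 60.8) = 59.5, so δu/u = 0.0618.
Q is then a monomial in u, b:
δQ/Q = √((δu/u)² + (½·δb/b)²) = √(0.00382 + 9.57e-05) = 0.0626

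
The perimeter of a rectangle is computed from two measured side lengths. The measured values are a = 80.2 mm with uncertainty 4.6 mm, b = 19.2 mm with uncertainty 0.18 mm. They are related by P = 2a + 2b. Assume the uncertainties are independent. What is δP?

Each term contributes (cᵢ δxᵢ)² to (δP)²:
  (2·δa)² = 84.6;  (2·δb)² = 0.130
δP = √(84.8) = 9.21 mm

9.21 mm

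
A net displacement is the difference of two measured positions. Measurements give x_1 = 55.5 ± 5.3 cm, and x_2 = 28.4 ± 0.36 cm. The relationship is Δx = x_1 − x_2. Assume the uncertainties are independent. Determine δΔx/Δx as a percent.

19.6%

Sums and differences: (δΔx)² = Σ (cᵢ δxᵢ)².
  (δx_1)² = 28.1;  (δx_2)² = 0.130
δΔx = √(28.2) = 5.31 cm
Δx = 27.1 cm, so δΔx/Δx = 5.31/27.1 = 0.196.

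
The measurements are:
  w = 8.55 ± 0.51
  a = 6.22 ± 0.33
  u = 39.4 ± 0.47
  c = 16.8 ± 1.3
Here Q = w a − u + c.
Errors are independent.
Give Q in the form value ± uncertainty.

Let p = w·a = 53.2. δp/p = √((1·δw/w)² + (1·δa/a)²) = √(0.00356 + 0.00281) = 0.0798, so δp = 4.25.
Q = p − u + c: δQ = √(δp² + δu² + δc²) = √(18.0 + 0.221 + 1.69) = 4.46
Q = 30.6.

30.6 ± 4.46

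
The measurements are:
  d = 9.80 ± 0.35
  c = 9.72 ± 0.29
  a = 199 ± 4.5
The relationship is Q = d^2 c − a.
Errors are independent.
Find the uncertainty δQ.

Let p = d^2·c = 934. δp/p = √((2·δd/d)² + (1·δc/c)²) = √(0.00510 + 0.000890) = 0.0774, so δp = 72.3.
Q = p − a: δQ = √(δp² + δa²) = √(5220 + 20.2) = 72.4

72.4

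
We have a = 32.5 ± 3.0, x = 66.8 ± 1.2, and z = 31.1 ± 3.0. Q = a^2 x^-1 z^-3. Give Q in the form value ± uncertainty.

For a monomial Q ∝ a^2, x^-1, z^-3, fractional errors add in quadrature:
  (2·δa/a)² = (2×0.0923)² = 0.0341;  (-1·δx/x)² = (-1×0.0180)² = 0.000323;  (-3·δz/z)² = (-3×0.0965)² = 0.0837
δQ/Q = √(0.118) = 0.344
Q = 0.000526, so δQ = 0.344 × 0.000526 = 0.000181.

0.000526 ± 0.000181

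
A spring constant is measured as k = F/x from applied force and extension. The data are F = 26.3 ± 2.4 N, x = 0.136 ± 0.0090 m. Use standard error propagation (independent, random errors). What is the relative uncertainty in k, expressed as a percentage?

Since k is a product/quotient, work with relative uncertainties:
  (1·δF/F)² = (1×0.0913)² = 0.00833;  (-1·δx/x)² = (-1×0.0662)² = 0.00438
δk/k = √(0.0127) = 0.113

11.3%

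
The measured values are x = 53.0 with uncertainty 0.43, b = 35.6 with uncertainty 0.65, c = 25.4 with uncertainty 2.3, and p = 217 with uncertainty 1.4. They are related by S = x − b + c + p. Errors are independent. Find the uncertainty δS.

For a sum/difference, combine absolute errors in quadrature:
  (δx)² = 0.185;  (δb)² = 0.423;  (δc)² = 5.29;  (δp)² = 1.96
δS = √(7.86) = 2.80

2.80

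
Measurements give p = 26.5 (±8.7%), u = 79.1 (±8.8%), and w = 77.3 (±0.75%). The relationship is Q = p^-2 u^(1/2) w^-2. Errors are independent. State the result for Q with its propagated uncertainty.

(2.12 ± 0.382) × 10^-6

Since Q is a product/quotient, work with relative uncertainties:
  (-2·δp/p)² = (-2×0.0870)² = 0.0303;  (½·δu/u)² = (0.5×0.0880)² = 0.00194;  (-2·δw/w)² = (-2×0.00750)² = 0.000225
δQ/Q = √(0.0324) = 0.180
Q = 2.12e-06, so δQ = 0.180 × 2.12e-06 = 3.82e-07.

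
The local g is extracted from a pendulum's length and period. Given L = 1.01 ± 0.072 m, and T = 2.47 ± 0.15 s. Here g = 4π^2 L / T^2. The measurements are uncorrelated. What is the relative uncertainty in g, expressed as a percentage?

14.1%

Each factor contributes (exponent × relative error)² to (δg/g)²:
  (1·δL/L)² = (1×0.0713)² = 0.00508;  (-2·δT/T)² = (-2×0.0607)² = 0.0148
δg/g = √(0.0198) = 0.141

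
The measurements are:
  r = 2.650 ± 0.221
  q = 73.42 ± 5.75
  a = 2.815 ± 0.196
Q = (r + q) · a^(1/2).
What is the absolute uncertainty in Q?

10.6

Let u = r + q = 76.07. δu = √(δr² + δq²) = √(0.0488 + 33.1) = 5.75, so δu/u = 0.0756.
Q is then a monomial in u, a:
δQ/Q = √((δu/u)² + (½·δa/a)²) = √(0.00572 + 0.00121) = 0.0833
Q = 127.6, so δQ = 0.0833 × 127.6 = 10.6.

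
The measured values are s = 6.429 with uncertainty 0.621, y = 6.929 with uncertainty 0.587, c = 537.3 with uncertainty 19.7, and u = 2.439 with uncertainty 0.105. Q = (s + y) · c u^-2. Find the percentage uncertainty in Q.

11.3%

Let w = s + y = 13.36. δw = √(δs² + δy²) = √(0.386 + 0.345) = 0.855, so δw/w = 0.0640.
Q is then a monomial in w, c, u:
δQ/Q = √((δw/w)² + (1·δc/c)² + (-2·δu/u)²) = √(0.00409 + 0.00134 + 0.00741) = 0.113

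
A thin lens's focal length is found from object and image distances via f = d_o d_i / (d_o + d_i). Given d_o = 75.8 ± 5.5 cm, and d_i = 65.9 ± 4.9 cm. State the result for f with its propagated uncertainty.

35.3 ± 1.84 cm

∂f/∂d_o = (d_i/(d_o+d_i))² = 0.216;  ∂f/∂d_i = (d_o/(d_o+d_i))² = 0.286
δf = √((∂f/∂d_o · δd_o)² + (∂f/∂d_i · δd_i)²) = √(1.42 + 1.97) = 1.84 cm
f = 35.3 cm.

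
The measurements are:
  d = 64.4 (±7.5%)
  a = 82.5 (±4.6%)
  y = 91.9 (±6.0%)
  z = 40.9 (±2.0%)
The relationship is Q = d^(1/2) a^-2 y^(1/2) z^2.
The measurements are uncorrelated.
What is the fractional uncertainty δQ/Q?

0.111

Products/powers → add relative errors in quadrature, weighted by exponent:
  (½·δd/d)² = (0.5×0.0750)² = 0.00141;  (-2·δa/a)² = (-2×0.0460)² = 0.00846;  (½·δy/y)² = (0.5×0.0600)² = 0.000900;  (2·δz/z)² = (2×0.0200)² = 0.00160
δQ/Q = √(0.0124) = 0.111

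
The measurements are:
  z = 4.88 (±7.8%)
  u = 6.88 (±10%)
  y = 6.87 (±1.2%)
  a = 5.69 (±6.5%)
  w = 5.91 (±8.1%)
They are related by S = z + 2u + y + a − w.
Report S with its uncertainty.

25.3 ± 1.55

Sums and differences: (δS)² = Σ (cᵢ δxᵢ)².
  (δz)² = 0.145;  (2·δu)² = 1.89;  (δy)² = 0.00680;  (δa)² = 0.137;  (δw)² = 0.229
δS = √(2.41) = 1.55
S = 25.3.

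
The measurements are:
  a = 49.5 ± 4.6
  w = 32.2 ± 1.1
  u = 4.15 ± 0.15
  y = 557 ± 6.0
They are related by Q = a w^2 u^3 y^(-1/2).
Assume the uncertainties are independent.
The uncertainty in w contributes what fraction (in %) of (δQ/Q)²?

(δQ/Q)² = (1·δa/a)² + (2·δw/w)² + (3·δu/u)² + (−½·δy/y)²
  a term: (1×0.0929)² = 0.00864
  w term: (2×0.0342)² = 0.00467
  u term: (3×0.0361)² = 0.0118
  y term: (-0.5×0.0108)² = 2.9e-05
Total = 0.0251. Share from w = 0.00467/0.0251 = 0.186.

18.6%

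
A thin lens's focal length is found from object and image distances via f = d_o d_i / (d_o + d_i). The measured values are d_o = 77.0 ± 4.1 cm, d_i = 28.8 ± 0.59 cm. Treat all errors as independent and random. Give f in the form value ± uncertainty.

∂f/∂d_o = (d_i/(d_o+d_i))² = 0.0741;  ∂f/∂d_i = (d_o/(d_o+d_i))² = 0.530
δf = √((∂f/∂d_o · δd_o)² + (∂f/∂d_i · δd_i)²) = √(0.0923 + 0.0977) = 0.436 cm
f = 21.0 cm.

21.0 ± 0.436 cm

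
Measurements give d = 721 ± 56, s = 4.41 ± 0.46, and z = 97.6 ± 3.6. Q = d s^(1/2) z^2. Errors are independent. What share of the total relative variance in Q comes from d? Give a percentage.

(δQ/Q)² = (1·δd/d)² + (½·δs/s)² + (2·δz/z)²
  d term: (1×0.0777)² = 0.00603
  s term: (0.5×0.104)² = 0.00272
  z term: (2×0.0369)² = 0.00544
Total = 0.0142. Share from d = 0.00603/0.0142 = 0.425.

42.5%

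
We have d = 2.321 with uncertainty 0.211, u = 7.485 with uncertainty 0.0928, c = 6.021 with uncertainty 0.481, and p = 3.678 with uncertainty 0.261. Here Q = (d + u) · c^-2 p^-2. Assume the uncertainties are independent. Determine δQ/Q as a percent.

Let w = d + u = 9.806. δw = √(δd² + δu²) = √(0.0445 + 0.00861) = 0.231, so δw/w = 0.0235.
Q is then a monomial in w, c, p:
δQ/Q = √((δw/w)² + (-2·δc/c)² + (-2·δp/p)²) = √(0.000553 + 0.0255 + 0.0201) = 0.215

21.5%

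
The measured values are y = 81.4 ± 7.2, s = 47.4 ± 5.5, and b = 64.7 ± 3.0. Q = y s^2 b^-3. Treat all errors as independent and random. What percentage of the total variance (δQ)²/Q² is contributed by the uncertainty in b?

(δQ/Q)² = (1·δy/y)² + (2·δs/s)² + (-3·δb/b)²
  y term: (1×0.0885)² = 0.00782
  s term: (2×0.116)² = 0.0539
  b term: (-3×0.0464)² = 0.0193
Total = 0.0810. Share from b = 0.0193/0.0810 = 0.239.

23.9%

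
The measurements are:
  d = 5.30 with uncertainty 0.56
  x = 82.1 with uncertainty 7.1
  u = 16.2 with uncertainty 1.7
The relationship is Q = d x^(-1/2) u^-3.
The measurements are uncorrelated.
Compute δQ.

4.61e-05

Products/powers → add relative errors in quadrature, weighted by exponent:
  (1·δd/d)² = (1×0.106)² = 0.0112;  (−½·δx/x)² = (-0.5×0.0865)² = 0.00187;  (-3·δu/u)² = (-3×0.105)² = 0.0991
δQ/Q = √(0.112) = 0.335
Q = 0.000138, so δQ = 0.335 × 0.000138 = 4.61e-05.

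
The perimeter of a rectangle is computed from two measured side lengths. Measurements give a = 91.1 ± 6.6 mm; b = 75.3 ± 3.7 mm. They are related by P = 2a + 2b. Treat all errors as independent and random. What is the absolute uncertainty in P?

For a sum/difference, combine absolute errors in quadrature:
  (2·δa)² = 174;  (2·δb)² = 54.8
δP = √(229) = 15.1 mm

15.1 mm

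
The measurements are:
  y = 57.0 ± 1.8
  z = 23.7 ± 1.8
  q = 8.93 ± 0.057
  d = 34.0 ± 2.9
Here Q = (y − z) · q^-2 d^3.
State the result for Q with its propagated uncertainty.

16400 ± 4390

Let u = y − z = 33.3. δu = √(δy² + δz²) = √(3.24 + 3.24) = 2.55, so δu/u = 0.0764.
Q is then a monomial in u, q, d:
δQ/Q = √((δu/u)² + (-2·δq/q)² + (3·δd/d)²) = √(0.00584 + 0.000163 + 0.0655) = 0.267
Q = 16400, so δQ = 0.267 × 16400 = 4390.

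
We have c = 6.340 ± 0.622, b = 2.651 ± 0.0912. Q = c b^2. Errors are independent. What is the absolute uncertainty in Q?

For a monomial Q ∝ c, b^2, fractional errors add in quadrature:
  (1·δc/c)² = (1×0.0981)² = 0.00963;  (2·δb/b)² = (2×0.0344)² = 0.00473
δQ/Q = √(0.0144) = 0.120
Q = 44.56, so δQ = 0.120 × 44.56 = 5.34.

5.34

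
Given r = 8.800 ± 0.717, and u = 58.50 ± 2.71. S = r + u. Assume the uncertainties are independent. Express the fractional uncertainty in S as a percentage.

4.17%

Each term contributes (cᵢ δxᵢ)² to (δS)²:
  (δr)² = 0.514;  (δu)² = 7.34
δS = √(7.86) = 2.80
S = 67.30, so δS/S = 2.80/67.30 = 0.0417.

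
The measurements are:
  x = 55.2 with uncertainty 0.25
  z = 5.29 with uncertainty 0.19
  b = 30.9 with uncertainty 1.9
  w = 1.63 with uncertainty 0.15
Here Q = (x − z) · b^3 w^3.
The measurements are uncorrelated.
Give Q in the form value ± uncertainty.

Let u = x − z = 49.9. δu = √(δx² + δz²) = √(0.0625 + 0.0361) = 0.314, so δu/u = 0.00629.
Q is then a monomial in u, b, w:
δQ/Q = √((δu/u)² + (3·δb/b)² + (3·δw/w)²) = √(3.96e-05 + 0.0340 + 0.0762) = 0.332
Q = 6.38e+06, so δQ = 0.332 × 6.38e+06 = 2.12e+06.

(6.38 ± 2.12) × 10^6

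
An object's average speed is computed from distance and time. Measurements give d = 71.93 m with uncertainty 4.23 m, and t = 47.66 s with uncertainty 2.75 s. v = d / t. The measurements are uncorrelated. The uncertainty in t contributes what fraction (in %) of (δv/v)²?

49.1%

(δv/v)² = (1·δd/d)² + (-1·δt/t)²
  d term: (1×0.0588)² = 0.00346
  t term: (-1×0.0577)² = 0.00333
Total = 0.00679. Share from t = 0.00333/0.00679 = 0.491.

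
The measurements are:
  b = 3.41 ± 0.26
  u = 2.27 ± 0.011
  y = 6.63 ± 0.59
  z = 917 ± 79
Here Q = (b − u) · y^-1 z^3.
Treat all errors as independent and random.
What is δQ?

Let w = b − u = 1.14. δw = √(δb² + δu²) = √(0.0676 + 0.000121) = 0.260, so δw/w = 0.228.
Q is then a monomial in w, y, z:
δQ/Q = √((δw/w)² + (-1·δy/y)² + (3·δz/z)²) = √(0.0521 + 0.00792 + 0.0668) = 0.356
Q = 1.33e+08, so δQ = 0.356 × 1.33e+08 = 4.72e+07.

4.72e+07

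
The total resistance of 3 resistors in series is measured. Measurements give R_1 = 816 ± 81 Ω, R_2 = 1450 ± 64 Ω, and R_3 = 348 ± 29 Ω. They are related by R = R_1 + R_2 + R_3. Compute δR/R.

Each term contributes (cᵢ δxᵢ)² to (δR)²:
  (δR_1)² = 6560;  (δR_2)² = 4100;  (δR_3)² = 841
δR = √(11500) = 107 Ω
R = 2610 Ω, so δR/R = 107/2610 = 0.0410.

0.0410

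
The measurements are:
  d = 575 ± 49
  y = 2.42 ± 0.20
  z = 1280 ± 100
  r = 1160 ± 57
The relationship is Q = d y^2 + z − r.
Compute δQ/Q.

Let p = d·y^2 = 3370. δp/p = √((1·δd/d)² + (2·δy/y)²) = √(0.00726 + 0.0273) = 0.186, so δp = 626.
Q = p + z − r: δQ = √(δp² + δz² + δr²) = √(3.92e+05 + 10000 + 3250) = 637
Q = 3490, so δQ/Q = 637/3490 = 0.183.

0.183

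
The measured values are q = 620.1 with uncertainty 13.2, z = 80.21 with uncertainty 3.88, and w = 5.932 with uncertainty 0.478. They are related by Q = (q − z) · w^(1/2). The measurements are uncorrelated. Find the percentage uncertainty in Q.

4.77%

Let u = q − z = 539.9. δu = √(δq² + δz²) = √(174 + 15.1) = 13.8, so δu/u = 0.0255.
Q is then a monomial in u, w:
δQ/Q = √((δu/u)² + (½·δw/w)²) = √(0.000649 + 0.00162) = 0.0477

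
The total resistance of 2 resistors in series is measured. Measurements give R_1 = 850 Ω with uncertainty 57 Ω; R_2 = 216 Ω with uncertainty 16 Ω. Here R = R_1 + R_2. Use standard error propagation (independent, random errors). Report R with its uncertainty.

R is a linear combination, so absolute uncertainties add in quadrature:
  (δR_1)² = 3250;  (δR_2)² = 256
δR = √(3500) = 59.2 Ω
R = 1070 Ω.

1070 ± 59.2 Ω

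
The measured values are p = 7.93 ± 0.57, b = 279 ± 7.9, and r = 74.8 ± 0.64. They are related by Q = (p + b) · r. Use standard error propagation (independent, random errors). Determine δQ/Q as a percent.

Let u = p + b = 287. δu = √(δp² + δb²) = √(0.325 + 62.4) = 7.92, so δu/u = 0.0276.
Q is then a monomial in u, r:
δQ/Q = √((δu/u)² + (1·δr/r)²) = √(0.000762 + 7.32e-05) = 0.0289

2.89%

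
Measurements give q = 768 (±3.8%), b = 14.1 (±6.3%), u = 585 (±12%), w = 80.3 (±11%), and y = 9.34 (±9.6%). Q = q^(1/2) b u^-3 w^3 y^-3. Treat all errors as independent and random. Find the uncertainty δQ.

Q is a product of powers, so relative uncertainties combine in quadrature:
  (½·δq/q)² = (0.5×0.0380)² = 0.000361;  (1·δb/b)² = (1×0.0630)² = 0.00397;  (-3·δu/u)² = (-3×0.120)² = 0.130;  (3·δw/w)² = (3×0.110)² = 0.109;  (-3·δy/y)² = (-3×0.0960)² = 0.0829
δQ/Q = √(0.326) = 0.571
Q = 0.00124, so δQ = 0.571 × 0.00124 = 0.000708.

0.000708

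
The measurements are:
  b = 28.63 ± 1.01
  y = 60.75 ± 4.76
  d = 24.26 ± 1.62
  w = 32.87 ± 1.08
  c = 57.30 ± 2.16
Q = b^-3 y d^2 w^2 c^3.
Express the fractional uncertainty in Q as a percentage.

22.9%

Q is a product of powers, so relative uncertainties combine in quadrature:
  (-3·δb/b)² = (-3×0.0353)² = 0.0112;  (1·δy/y)² = (1×0.0784)² = 0.00614;  (2·δd/d)² = (2×0.0668)² = 0.0178;  (2·δw/w)² = (2×0.0329)² = 0.00432;  (3·δc/c)² = (3×0.0377)² = 0.0128
δQ/Q = √(0.0523) = 0.229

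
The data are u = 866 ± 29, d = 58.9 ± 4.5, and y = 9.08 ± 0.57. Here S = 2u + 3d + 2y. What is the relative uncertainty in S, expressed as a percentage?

3.09%

For a sum/difference, combine absolute errors in quadrature:
  (2·δu)² = 3360;  (3·δd)² = 182;  (2·δy)² = 1.30
δS = √(3550) = 59.6
S = 1930, so δS/S = 59.6/1930 = 0.0309.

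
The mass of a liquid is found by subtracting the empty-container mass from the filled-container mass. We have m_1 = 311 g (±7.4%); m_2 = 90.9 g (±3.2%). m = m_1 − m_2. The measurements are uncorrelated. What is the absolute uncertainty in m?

Absolute uncertainties add in quadrature for a linear combination:
  (δm_1)² = 530;  (δm_2)² = 8.46
δm = √(538) = 23.2 g

23.2 g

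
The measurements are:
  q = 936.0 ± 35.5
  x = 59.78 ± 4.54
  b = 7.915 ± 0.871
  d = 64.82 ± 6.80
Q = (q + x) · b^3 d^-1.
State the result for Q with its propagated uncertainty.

Let u = q + x = 995.8. δu = √(δq² + δx²) = √(1260 + 20.6) = 35.8, so δu/u = 0.0359.
Q is then a monomial in u, b, d:
δQ/Q = √((δu/u)² + (3·δb/b)² + (-1·δd/d)²) = √(0.00129 + 0.109 + 0.0110) = 0.348
Q = 7617, so δQ = 0.348 × 7617 = 2650.

7617 ± 2650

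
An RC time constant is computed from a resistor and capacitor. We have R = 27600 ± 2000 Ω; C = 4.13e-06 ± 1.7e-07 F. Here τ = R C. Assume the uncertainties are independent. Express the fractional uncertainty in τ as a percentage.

For a monomial τ ∝ R, C, fractional errors add in quadrature:
  (1·δR/R)² = (1×0.0725)² = 0.00525;  (1·δC/C)² = (1×0.0412)² = 0.00169
δτ/τ = √(0.00695) = 0.0833

8.33%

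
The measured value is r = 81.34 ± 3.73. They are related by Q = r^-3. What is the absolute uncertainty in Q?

Q ∝ r^-3, so δQ/Q = |-3| · δr/r = 3 × 0.0459 = 0.138.
Q = 1.858e-06, so δQ = 0.138 × 1.858e-06 = 2.56e-07.

2.56e-07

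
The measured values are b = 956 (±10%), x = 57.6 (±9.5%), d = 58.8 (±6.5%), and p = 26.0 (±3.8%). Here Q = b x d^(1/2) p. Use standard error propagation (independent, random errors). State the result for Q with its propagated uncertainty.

(1.10 ± 0.161) × 10^7

Q is a product of powers, so relative uncertainties combine in quadrature:
  (1·δb/b)² = (1×0.100)² = 0.0100;  (1·δx/x)² = (1×0.0950)² = 0.00903;  (½·δd/d)² = (0.5×0.0650)² = 0.00106;  (1·δp/p)² = (1×0.0380)² = 0.00144
δQ/Q = √(0.0215) = 0.147
Q = 1.1e+07, so δQ = 0.147 × 1.1e+07 = 1.61e+06.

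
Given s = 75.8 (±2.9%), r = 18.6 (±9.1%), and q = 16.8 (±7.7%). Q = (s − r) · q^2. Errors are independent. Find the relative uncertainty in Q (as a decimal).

Let u = s − r = 57.2. δu = √(δs² + δr²) = √(4.83 + 2.86) = 2.77, so δu/u = 0.0485.
Q is then a monomial in u, q:
δQ/Q = √((δu/u)² + (2·δq/q)²) = √(0.00235 + 0.0237) = 0.161

0.161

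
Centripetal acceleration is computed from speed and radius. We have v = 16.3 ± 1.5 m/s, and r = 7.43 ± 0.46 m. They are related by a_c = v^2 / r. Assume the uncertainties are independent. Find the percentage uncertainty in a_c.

19.4%

Each factor contributes (exponent × relative error)² to (δa_c/a_c)²:
  (2·δv/v)² = (2×0.0920)² = 0.0339;  (-1·δr/r)² = (-1×0.0619)² = 0.00383
δa_c/a_c = √(0.0377) = 0.194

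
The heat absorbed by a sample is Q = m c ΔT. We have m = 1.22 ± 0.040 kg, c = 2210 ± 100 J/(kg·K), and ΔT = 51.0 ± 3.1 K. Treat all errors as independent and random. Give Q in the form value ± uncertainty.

(1.38 ± 0.114) × 10^5 J

Since Q is a product/quotient, work with relative uncertainties:
  (1·δm/m)² = (1×0.0328)² = 0.00107;  (1·δc/c)² = (1×0.0452)² = 0.00205;  (1·δΔT/ΔT)² = (1×0.0608)² = 0.00369
δQ/Q = √(0.00682) = 0.0826
Q = 1.38e+05 J, so δQ = 0.0826 × 1.38e+05 = 11400 J.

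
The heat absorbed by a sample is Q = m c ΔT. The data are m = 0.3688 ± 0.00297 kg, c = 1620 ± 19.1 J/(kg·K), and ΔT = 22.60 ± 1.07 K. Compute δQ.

668 J

Products/powers → add relative errors in quadrature, weighted by exponent:
  (1·δm/m)² = (1×0.00805)² = 6.49e-05;  (1·δc/c)² = (1×0.0118)² = 0.000139;  (1·δΔT/ΔT)² = (1×0.0473)² = 0.00224
δQ/Q = √(0.00245) = 0.0495
Q = 13500 J, so δQ = 0.0495 × 13500 = 668 J.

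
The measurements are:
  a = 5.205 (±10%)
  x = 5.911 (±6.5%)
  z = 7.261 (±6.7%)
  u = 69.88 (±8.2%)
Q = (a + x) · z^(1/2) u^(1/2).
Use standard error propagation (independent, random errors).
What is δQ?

19.7

Let w = a + x = 11.12. δw = √(δa² + δx²) = √(0.271 + 0.148) = 0.647, so δw/w = 0.0582.
Q is then a monomial in w, z, u:
δQ/Q = √((δw/w)² + (½·δz/z)² + (½·δu/u)²) = √(0.00339 + 0.00112 + 0.00168) = 0.0787
Q = 250.4, so δQ = 0.0787 × 250.4 = 19.7.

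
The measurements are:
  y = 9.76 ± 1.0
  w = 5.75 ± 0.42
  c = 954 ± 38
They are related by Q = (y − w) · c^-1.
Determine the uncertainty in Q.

Let u = y − w = 4.01. δu = √(δy² + δw²) = √(1.00 + 0.176) = 1.08, so δu/u = 0.270.
Q is then a monomial in u, c:
δQ/Q = √((δu/u)² + (-1·δc/c)²) = √(0.0732 + 0.00159) = 0.273
Q = 0.00420, so δQ = 0.273 × 0.00420 = 0.00115.

0.00115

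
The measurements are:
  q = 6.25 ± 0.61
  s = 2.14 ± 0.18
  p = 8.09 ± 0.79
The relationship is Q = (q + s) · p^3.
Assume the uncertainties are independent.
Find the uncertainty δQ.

1340

Let u = q + s = 8.39. δu = √(δq² + δs²) = √(0.372 + 0.0324) = 0.636, so δu/u = 0.0758.
Q is then a monomial in u, p:
δQ/Q = √((δu/u)² + (3·δp/p)²) = √(0.00575 + 0.0858) = 0.303
Q = 4440, so δQ = 0.303 × 4440 = 1340.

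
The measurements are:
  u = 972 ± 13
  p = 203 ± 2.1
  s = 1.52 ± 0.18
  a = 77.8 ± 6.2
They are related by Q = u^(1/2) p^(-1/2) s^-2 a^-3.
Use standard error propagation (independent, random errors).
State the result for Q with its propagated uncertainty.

Relative error in a monomial: (δQ/Q)² = Σ (nᵢ · δxᵢ/xᵢ)².
  (½·δu/u)² = (0.5×0.0134)² = 4.47e-05;  (−½·δp/p)² = (-0.5×0.0103)² = 2.68e-05;  (-2·δs/s)² = (-2×0.118)² = 0.0561;  (-3·δa/a)² = (-3×0.0797)² = 0.0572
δQ/Q = √(0.113) = 0.337
Q = 2.01e-06, so δQ = 0.337 × 2.01e-06 = 6.77e-07.

(2.01 ± 0.677) × 10^-6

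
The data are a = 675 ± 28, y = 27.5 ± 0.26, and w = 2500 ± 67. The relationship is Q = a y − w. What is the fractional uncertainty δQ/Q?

0.0493

Let p = a·y = 18600. δp/p = √((1·δa/a)² + (1·δy/y)²) = √(0.00172 + 8.94e-05) = 0.0425, so δp = 790.
Q = p − w: δQ = √(δp² + δw²) = √(6.24e+05 + 4490) = 793
Q = 16100, so δQ/Q = 793/16100 = 0.0493.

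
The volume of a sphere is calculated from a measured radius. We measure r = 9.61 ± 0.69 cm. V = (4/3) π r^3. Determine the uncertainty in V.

801 cm^3

V ∝ r^3, so δV/V = |3| · δr/r = 3 × 0.0718 = 0.215.
V = 3720 cm^3, so δV = 0.215 × 3720 = 801 cm^3.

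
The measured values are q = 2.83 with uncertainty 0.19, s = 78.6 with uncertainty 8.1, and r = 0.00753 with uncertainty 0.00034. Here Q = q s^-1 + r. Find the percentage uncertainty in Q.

10.2%

Let p = q·s^-1 = 0.0360. δp/p = √((1·δq/q)² + (-1·δs/s)²) = √(0.00451 + 0.0106) = 0.123, so δp = 0.00443.
Q = p + r: δQ = √(δp² + δr²) = √(1.96e-05 + 1.16e-07) = 0.00444
Q = 0.0435, so δQ/Q = 0.00444/0.0435 = 0.102.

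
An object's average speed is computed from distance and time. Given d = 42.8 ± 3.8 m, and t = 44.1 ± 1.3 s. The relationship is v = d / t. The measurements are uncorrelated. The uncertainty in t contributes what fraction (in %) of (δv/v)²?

9.93%

(δv/v)² = (1·δd/d)² + (-1·δt/t)²
  d term: (1×0.0888)² = 0.00788
  t term: (-1×0.0295)² = 0.000869
Total = 0.00875. Share from t = 0.000869/0.00875 = 0.0993.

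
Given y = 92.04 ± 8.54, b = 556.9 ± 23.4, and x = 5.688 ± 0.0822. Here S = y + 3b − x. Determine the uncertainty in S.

Each term contributes (cᵢ δxᵢ)² to (δS)²:
  (δy)² = 72.9;  (3·δb)² = 4930;  (δx)² = 0.00676
δS = √(5000) = 70.7

70.7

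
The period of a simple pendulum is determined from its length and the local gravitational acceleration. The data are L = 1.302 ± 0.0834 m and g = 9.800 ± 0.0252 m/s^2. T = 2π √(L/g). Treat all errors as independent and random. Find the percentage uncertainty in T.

For a monomial T ∝ L^(1/2), g^(-1/2), fractional errors add in quadrature:
  (½·δL/L)² = (0.5×0.0641)² = 0.00103;  (−½·δg/g)² = (-0.5×0.00257)² = 1.65e-06
δT/T = √(0.00103) = 0.0321

3.21%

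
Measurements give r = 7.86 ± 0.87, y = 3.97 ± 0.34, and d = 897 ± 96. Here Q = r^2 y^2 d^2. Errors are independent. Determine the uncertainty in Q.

Q is a product of powers, so relative uncertainties combine in quadrature:
  (2·δr/r)² = (2×0.111)² = 0.0490;  (2·δy/y)² = (2×0.0856)² = 0.0293;  (2·δd/d)² = (2×0.107)² = 0.0458
δQ/Q = √(0.124) = 0.352
Q = 7.83e+08, so δQ = 0.352 × 7.83e+08 = 2.76e+08.

2.76e+08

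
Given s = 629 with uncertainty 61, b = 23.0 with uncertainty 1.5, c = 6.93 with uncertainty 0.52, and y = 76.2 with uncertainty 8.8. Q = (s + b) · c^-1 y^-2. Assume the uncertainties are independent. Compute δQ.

0.00422

Let u = s + b = 652. δu = √(δs² + δb²) = √(3720 + 2.25) = 61.0, so δu/u = 0.0936.
Q is then a monomial in u, c, y:
δQ/Q = √((δu/u)² + (-1·δc/c)² + (-2·δy/y)²) = √(0.00876 + 0.00563 + 0.0533) = 0.260
Q = 0.0162, so δQ = 0.260 × 0.0162 = 0.00422.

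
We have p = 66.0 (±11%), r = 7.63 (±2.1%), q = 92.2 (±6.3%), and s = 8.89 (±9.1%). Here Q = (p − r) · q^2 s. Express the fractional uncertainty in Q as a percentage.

Let u = p − r = 58.4. δu = √(δp² + δr²) = √(52.7 + 0.0257) = 7.26, so δu/u = 0.124.
Q is then a monomial in u, q, s:
δQ/Q = √((δu/u)² + (2·δq/q)² + (1·δs/s)²) = √(0.0155 + 0.0159 + 0.00828) = 0.199

19.9%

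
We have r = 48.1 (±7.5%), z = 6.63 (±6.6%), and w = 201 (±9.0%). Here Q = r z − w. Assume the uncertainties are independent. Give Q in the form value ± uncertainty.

118 ± 36.6

Let p = r·z = 319. δp/p = √((1·δr/r)² + (1·δz/z)²) = √(0.00562 + 0.00436) = 0.0999, so δp = 31.9.
Q = p − w: δQ = √(δp² + δw²) = √(1020 + 327) = 36.6
Q = 118.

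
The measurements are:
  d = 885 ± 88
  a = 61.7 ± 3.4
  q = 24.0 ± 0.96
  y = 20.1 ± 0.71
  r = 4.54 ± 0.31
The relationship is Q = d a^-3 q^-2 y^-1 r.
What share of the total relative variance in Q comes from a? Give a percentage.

(δQ/Q)² = (1·δd/d)² + (-3·δa/a)² + (-2·δq/q)² + (-1·δy/y)² + (1·δr/r)²
  d term: (1×0.0994)² = 0.00989
  a term: (-3×0.0551)² = 0.0273
  q term: (-2×0.0400)² = 0.00640
  y term: (-1×0.0353)² = 0.00125
  r term: (1×0.0683)² = 0.00466
Total = 0.0495. Share from a = 0.0273/0.0495 = 0.552.

55.2%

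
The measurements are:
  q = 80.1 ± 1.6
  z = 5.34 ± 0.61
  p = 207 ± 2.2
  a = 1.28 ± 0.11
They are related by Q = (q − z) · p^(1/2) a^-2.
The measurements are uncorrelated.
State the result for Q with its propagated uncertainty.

656 ± 114

Let u = q − z = 74.8. δu = √(δq² + δz²) = √(2.56 + 0.372) = 1.71, so δu/u = 0.0229.
Q is then a monomial in u, p, a:
δQ/Q = √((δu/u)² + (½·δp/p)² + (-2·δa/a)²) = √(0.000525 + 2.82e-05 + 0.0295) = 0.173
Q = 656, so δQ = 0.173 × 656 = 114.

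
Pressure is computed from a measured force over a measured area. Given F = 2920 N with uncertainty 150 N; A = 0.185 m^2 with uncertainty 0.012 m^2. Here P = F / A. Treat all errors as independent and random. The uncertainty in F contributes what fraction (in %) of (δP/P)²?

38.5%

(δP/P)² = (1·δF/F)² + (-1·δA/A)²
  F term: (1×0.0514)² = 0.00264
  A term: (-1×0.0649)² = 0.00421
Total = 0.00685. Share from F = 0.00264/0.00685 = 0.385.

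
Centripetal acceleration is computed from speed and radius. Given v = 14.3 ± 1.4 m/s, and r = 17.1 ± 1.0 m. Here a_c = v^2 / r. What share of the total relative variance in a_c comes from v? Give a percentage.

(δa_c/a_c)² = (2·δv/v)² + (-1·δr/r)²
  v term: (2×0.0979)² = 0.0383
  r term: (-1×0.0585)² = 0.00342
Total = 0.0418. Share from v = 0.0383/0.0418 = 0.918.

91.8%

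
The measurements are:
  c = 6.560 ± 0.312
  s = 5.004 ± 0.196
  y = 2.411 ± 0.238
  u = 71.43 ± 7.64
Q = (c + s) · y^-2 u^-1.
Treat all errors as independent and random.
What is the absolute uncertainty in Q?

Let w = c + s = 11.56. δw = √(δc² + δs²) = √(0.0973 + 0.0384) = 0.368, so δw/w = 0.0319.
Q is then a monomial in w, y, u:
δQ/Q = √((δw/w)² + (-2·δy/y)² + (-1·δu/u)²) = √(0.00102 + 0.0390 + 0.0114) = 0.227
Q = 0.02785, so δQ = 0.227 × 0.02785 = 0.00632.

0.00632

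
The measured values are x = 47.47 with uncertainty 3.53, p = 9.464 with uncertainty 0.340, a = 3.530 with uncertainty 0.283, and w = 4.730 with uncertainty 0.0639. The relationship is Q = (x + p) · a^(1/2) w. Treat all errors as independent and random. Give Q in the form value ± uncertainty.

Let u = x + p = 56.93. δu = √(δx² + δp²) = √(12.5 + 0.116) = 3.55, so δu/u = 0.0623.
Q is then a monomial in u, a, w:
δQ/Q = √((δu/u)² + (½·δa/a)² + (1·δw/w)²) = √(0.00388 + 0.00161 + 0.000183) = 0.0753
Q = 506.0, so δQ = 0.0753 × 506.0 = 38.1.

506.0 ± 38.1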